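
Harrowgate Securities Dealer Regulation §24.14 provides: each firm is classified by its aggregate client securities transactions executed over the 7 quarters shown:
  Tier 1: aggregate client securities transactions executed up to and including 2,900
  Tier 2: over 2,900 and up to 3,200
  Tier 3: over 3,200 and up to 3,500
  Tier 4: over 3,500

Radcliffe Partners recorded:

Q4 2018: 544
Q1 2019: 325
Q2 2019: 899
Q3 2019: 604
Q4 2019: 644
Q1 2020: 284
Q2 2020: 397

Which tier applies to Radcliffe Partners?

Aggregate client securities transactions executed: 544 + 325 + 899 + 604 + 644 + 284 + 397 = 3,697.
3,697 > 3,500, so Tier 4 applies.

Tier 4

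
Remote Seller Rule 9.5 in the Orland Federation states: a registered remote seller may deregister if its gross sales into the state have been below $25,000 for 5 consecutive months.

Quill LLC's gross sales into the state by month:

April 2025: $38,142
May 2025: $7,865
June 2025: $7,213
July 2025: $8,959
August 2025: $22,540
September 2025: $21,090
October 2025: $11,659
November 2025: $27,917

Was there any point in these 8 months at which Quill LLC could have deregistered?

Months below $25,000: May 2025, June 2025, July 2025, August 2025, September 2025, October 2025.
Longest run of consecutive months below the threshold: 6.
6 ≥ 5, so Quill LLC became eligible.

Yes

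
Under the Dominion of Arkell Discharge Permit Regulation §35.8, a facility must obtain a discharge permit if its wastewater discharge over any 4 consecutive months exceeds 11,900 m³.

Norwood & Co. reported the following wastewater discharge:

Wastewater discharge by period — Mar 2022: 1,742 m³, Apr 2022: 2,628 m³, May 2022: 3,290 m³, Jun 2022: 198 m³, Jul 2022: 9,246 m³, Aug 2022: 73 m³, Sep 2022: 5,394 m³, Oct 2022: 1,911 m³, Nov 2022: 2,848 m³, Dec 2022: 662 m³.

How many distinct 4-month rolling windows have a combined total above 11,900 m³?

Mar 2022–Jun 2022: 1,742 m³ + 2,628 m³ + 3,290 m³ + 198 m³ = 7,858 m³ (under)
Apr 2022–Jul 2022: 2,628 m³ + 3,290 m³ + 198 m³ + 9,246 m³ = 15,362 m³ (over)
May 2022–Aug 2022: 3,290 m³ + 198 m³ + 9,246 m³ + 73 m³ = 12,807 m³ (over)
Jun 2022–Sep 2022: 198 m³ + 9,246 m³ + 73 m³ + 5,394 m³ = 14,911 m³ (over)
Jul 2022–Oct 2022: 9,246 m³ + 73 m³ + 5,394 m³ + 1,911 m³ = 16,624 m³ (over)
Aug 2022–Nov 2022: 73 m³ + 5,394 m³ + 1,911 m³ + 2,848 m³ = 10,226 m³ (under)
Sep 2022–Dec 2022: 5,394 m³ + 1,911 m³ + 2,848 m³ + 662 m³ = 10,815 m³ (under)
4 windows exceed the threshold.

4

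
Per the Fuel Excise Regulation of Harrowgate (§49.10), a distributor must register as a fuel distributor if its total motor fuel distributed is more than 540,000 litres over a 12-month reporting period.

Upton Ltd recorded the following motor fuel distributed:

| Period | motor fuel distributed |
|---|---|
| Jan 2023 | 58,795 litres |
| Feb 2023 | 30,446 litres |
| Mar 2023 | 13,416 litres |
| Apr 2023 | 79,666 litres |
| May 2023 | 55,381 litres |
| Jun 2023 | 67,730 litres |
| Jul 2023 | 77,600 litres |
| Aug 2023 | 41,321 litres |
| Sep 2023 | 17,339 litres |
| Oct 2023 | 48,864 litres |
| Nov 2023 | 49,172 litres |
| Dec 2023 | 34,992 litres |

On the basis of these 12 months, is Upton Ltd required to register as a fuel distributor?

Total motor fuel distributed: 58,795 litres + 30,446 litres + 13,416 litres + 79,666 litres + 55,381 litres + 67,730 litres + 77,600 litres + 41,321 litres + 17,339 litres + 48,864 litres + 49,172 litres + 34,992 litres = 574,722 litres.
574,722 litres > 540,000 litres, so the threshold is exceeded.

Yes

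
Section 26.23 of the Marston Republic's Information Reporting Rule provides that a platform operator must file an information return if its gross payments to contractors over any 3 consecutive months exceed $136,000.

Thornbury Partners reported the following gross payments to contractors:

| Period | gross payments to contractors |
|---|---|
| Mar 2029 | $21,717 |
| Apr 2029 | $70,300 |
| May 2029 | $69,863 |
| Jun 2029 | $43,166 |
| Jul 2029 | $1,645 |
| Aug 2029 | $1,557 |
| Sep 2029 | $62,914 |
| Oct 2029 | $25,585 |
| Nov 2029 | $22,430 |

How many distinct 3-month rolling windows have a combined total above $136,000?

Mar 2029–May 2029: $21,717 + $70,300 + $69,863 = $161,880 (over)
Apr 2029–Jun 2029: $70,300 + $69,863 + $43,166 = $183,329 (over)
May 2029–Jul 2029: $69,863 + $43,166 + $1,645 = $114,674 (under)
Jun 2029–Aug 2029: $43,166 + $1,645 + $1,557 = $46,368 (under)
Jul 2029–Sep 2029: $1,645 + $1,557 + $62,914 = $66,116 (under)
Aug 2029–Oct 2029: $1,557 + $62,914 + $25,585 = $90,056 (under)
Sep 2029–Nov 2029: $62,914 + $25,585 + $22,430 = $110,929 (under)
2 windows exceed the threshold.

2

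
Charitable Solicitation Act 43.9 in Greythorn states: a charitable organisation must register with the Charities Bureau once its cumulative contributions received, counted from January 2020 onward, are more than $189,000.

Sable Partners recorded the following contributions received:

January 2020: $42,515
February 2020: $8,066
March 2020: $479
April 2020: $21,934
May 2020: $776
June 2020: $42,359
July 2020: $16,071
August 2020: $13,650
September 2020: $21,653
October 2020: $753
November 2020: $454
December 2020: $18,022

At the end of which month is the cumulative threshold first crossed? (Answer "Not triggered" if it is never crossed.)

Through January 2020: $42,515
Through February 2020: $50,581
Through March 2020: $51,060
Through April 2020: $72,994
Through May 2020: $73,770
Through June 2020: $116,129
Through July 2020: $132,200
Through August 2020: $145,850
Through September 2020: $167,503
Through October 2020: $168,256
Through November 2020: $168,710
Through December 2020: $186,732
Final cumulative total $186,732 ≤ $189,000; the threshold is never exceeded.

Not triggered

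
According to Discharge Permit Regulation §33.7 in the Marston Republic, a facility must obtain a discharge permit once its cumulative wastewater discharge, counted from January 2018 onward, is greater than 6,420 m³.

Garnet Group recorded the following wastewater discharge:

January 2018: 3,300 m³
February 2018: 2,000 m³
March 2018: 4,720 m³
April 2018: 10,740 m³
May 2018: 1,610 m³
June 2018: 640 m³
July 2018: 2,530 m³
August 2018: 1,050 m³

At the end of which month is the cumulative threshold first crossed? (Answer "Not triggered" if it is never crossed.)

March 2018

Through January 2018: 3,300 m³
Through February 2018: 5,300 m³
Through March 2018: 10,020 m³ ← exceeds threshold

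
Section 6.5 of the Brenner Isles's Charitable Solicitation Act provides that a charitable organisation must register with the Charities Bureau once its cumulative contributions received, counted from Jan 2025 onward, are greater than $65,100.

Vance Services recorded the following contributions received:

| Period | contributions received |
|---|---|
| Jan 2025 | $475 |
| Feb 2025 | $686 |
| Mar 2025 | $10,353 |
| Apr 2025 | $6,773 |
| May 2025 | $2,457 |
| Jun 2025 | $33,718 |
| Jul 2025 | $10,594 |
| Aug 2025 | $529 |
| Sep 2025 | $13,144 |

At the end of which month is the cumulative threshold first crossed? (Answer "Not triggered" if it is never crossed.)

Aug 2025

Through Jan 2025: $475
Through Feb 2025: $1,161
Through Mar 2025: $11,514
Through Apr 2025: $18,287
Through May 2025: $20,744
Through Jun 2025: $54,462
Through Jul 2025: $65,056
Through Aug 2025: $65,585 ← exceeds threshold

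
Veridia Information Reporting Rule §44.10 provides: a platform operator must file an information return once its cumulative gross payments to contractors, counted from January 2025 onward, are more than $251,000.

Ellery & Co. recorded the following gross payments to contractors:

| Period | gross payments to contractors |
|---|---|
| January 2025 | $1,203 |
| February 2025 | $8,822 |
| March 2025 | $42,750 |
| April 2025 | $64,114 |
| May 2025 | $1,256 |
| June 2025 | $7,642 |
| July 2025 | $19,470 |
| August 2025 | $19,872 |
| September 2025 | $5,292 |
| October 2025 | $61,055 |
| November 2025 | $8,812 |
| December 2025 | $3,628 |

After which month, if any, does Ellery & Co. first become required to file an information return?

Through January 2025: $1,203
Through February 2025: $10,025
Through March 2025: $52,775
Through April 2025: $116,889
Through May 2025: $118,145
Through June 2025: $125,787
Through July 2025: $145,257
Through August 2025: $165,129
Through September 2025: $170,421
Through October 2025: $231,476
Through November 2025: $240,288
Through December 2025: $243,916
Final cumulative total $243,916 ≤ $251,000; the threshold is never exceeded.

Not triggered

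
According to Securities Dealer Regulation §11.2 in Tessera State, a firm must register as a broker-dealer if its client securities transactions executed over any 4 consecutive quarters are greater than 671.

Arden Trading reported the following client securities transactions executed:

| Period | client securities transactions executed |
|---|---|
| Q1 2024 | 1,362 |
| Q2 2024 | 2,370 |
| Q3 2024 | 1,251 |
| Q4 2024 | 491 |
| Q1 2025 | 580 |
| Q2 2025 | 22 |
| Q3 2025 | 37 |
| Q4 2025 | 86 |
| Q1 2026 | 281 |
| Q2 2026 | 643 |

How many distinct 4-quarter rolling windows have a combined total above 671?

6

Q1 2024–Q4 2024: 1,362 + 2,370 + 1,251 + 491 = 5,474 (over)
Q2 2024–Q1 2025: 2,370 + 1,251 + 491 + 580 = 4,692 (over)
Q3 2024–Q2 2025: 1,251 + 491 + 580 + 22 = 2,344 (over)
Q4 2024–Q3 2025: 491 + 580 + 22 + 37 = 1,130 (over)
Q1 2025–Q4 2025: 580 + 22 + 37 + 86 = 725 (over)
Q2 2025–Q1 2026: 22 + 37 + 86 + 281 = 426 (under)
Q3 2025–Q2 2026: 37 + 86 + 281 + 643 = 1,047 (over)
6 windows exceed the threshold.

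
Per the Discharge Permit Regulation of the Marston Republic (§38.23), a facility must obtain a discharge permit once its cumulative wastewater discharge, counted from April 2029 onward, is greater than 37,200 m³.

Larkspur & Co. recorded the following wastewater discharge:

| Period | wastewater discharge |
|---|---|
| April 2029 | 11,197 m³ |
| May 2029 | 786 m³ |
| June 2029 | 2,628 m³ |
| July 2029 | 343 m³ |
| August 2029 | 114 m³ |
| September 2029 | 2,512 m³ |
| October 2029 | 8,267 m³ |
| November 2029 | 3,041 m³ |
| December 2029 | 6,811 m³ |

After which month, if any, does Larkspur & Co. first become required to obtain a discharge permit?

Not triggered

Through April 2029: 11,197 m³
Through May 2029: 11,983 m³
Through June 2029: 14,611 m³
Through July 2029: 14,954 m³
Through August 2029: 15,068 m³
Through September 2029: 17,580 m³
Through October 2029: 25,847 m³
Through November 2029: 28,888 m³
Through December 2029: 35,699 m³
Final cumulative total 35,699 m³ ≤ 37,200 m³; the threshold is never exceeded.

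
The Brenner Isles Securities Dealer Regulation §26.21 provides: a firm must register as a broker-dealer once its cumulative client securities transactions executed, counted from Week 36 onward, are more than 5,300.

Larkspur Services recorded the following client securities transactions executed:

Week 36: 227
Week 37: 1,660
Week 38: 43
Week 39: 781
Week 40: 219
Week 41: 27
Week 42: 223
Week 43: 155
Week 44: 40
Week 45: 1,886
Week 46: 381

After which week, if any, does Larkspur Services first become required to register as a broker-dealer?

Through Week 36: 227
Through Week 37: 1,887
Through Week 38: 1,930
Through Week 39: 2,711
Through Week 40: 2,930
Through Week 41: 2,957
Through Week 42: 3,180
Through Week 43: 3,335
Through Week 44: 3,375
Through Week 45: 5,261
Through Week 46: 5,642 ← exceeds threshold

Week 46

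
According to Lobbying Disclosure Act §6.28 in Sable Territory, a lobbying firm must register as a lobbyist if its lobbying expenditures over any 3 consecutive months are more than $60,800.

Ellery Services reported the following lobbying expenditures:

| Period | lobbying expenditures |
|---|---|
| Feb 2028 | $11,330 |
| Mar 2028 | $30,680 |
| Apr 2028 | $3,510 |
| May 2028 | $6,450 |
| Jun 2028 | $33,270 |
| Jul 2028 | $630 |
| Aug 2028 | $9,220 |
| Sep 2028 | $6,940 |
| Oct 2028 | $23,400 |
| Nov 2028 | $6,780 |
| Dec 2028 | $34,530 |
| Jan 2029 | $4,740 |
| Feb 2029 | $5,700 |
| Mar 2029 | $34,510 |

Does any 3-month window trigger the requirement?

Feb 2028–Apr 2028: $11,330 + $30,680 + $3,510 = $45,520 (under)
Mar 2028–May 2028: $30,680 + $3,510 + $6,450 = $40,640 (under)
Apr 2028–Jun 2028: $3,510 + $6,450 + $33,270 = $43,230 (under)
May 2028–Jul 2028: $6,450 + $33,270 + $630 = $40,350 (under)
Jun 2028–Aug 2028: $33,270 + $630 + $9,220 = $43,120 (under)
Jul 2028–Sep 2028: $630 + $9,220 + $6,940 = $16,790 (under)
Aug 2028–Oct 2028: $9,220 + $6,940 + $23,400 = $39,560 (under)
Sep 2028–Nov 2028: $6,940 + $23,400 + $6,780 = $37,120 (under)
Oct 2028–Dec 2028: $23,400 + $6,780 + $34,530 = $64,710 (over)
Nov 2028–Jan 2029: $6,780 + $34,530 + $4,740 = $46,050 (under)
Dec 2028–Feb 2029: $34,530 + $4,740 + $5,700 = $44,970 (under)
Jan 2029–Mar 2029: $4,740 + $5,700 + $34,510 = $44,950 (under)
At least one window exceeds $60,800.

Yes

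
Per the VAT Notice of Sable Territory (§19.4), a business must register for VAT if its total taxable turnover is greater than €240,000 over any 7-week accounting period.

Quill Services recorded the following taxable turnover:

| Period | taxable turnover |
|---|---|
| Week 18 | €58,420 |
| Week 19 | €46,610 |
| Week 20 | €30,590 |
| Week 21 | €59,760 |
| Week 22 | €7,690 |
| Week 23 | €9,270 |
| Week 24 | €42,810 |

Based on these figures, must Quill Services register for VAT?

Yes

Total taxable turnover: €58,420 + €46,610 + €30,590 + €59,760 + €7,690 + €9,270 + €42,810 = €255,150.
€255,150 > €240,000, so the threshold is exceeded.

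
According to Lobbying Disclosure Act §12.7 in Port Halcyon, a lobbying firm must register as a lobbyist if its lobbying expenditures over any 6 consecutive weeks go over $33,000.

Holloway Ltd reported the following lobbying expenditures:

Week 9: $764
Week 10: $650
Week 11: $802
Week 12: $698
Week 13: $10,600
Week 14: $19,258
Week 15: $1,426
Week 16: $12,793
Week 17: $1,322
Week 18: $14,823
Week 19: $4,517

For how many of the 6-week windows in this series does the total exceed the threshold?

Week 9–Week 14: $764 + $650 + $802 + $698 + $10,600 + $19,258 = $32,772 (under)
Week 10–Week 15: $650 + $802 + $698 + $10,600 + $19,258 + $1,426 = $33,434 (over)
Week 11–Week 16: $802 + $698 + $10,600 + $19,258 + $1,426 + $12,793 = $45,577 (over)
Week 12–Week 17: $698 + $10,600 + $19,258 + $1,426 + $12,793 + $1,322 = $46,097 (over)
Week 13–Week 18: $10,600 + $19,258 + $1,426 + $12,793 + $1,322 + $14,823 = $60,222 (over)
Week 14–Week 19: $19,258 + $1,426 + $12,793 + $1,322 + $14,823 + $4,517 = $54,139 (over)
5 windows exceed the threshold.

5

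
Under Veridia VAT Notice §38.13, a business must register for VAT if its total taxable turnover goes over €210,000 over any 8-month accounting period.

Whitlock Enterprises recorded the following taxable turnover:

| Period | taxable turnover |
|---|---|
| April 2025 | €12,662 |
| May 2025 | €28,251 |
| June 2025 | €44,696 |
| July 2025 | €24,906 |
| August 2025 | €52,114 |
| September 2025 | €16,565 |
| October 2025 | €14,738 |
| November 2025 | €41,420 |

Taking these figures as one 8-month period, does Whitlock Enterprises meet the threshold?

Yes

Total taxable turnover: €12,662 + €28,251 + €44,696 + €24,906 + €52,114 + €16,565 + €14,738 + €41,420 = €235,352.
€235,352 > €210,000, so the threshold is exceeded.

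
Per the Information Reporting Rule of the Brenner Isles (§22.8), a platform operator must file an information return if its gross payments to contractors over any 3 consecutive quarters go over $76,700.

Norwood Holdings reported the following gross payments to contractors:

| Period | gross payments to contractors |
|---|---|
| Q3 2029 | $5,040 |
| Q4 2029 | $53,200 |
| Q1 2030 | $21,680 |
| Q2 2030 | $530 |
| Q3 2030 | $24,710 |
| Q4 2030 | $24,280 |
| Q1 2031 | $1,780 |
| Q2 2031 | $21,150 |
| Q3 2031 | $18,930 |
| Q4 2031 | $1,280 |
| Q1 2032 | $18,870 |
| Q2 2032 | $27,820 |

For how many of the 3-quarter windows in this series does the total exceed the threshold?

Q3 2029–Q1 2030: $5,040 + $53,200 + $21,680 = $79,920 (over)
Q4 2029–Q2 2030: $53,200 + $21,680 + $530 = $75,410 (under)
Q1 2030–Q3 2030: $21,680 + $530 + $24,710 = $46,920 (under)
Q2 2030–Q4 2030: $530 + $24,710 + $24,280 = $49,520 (under)
Q3 2030–Q1 2031: $24,710 + $24,280 + $1,780 = $50,770 (under)
Q4 2030–Q2 2031: $24,280 + $1,780 + $21,150 = $47,210 (under)
Q1 2031–Q3 2031: $1,780 + $21,150 + $18,930 = $41,860 (under)
Q2 2031–Q4 2031: $21,150 + $18,930 + $1,280 = $41,360 (under)
Q3 2031–Q1 2032: $18,930 + $1,280 + $18,870 = $39,080 (under)
Q4 2031–Q2 2032: $1,280 + $18,870 + $27,820 = $47,970 (under)
1 window exceeds the threshold.

1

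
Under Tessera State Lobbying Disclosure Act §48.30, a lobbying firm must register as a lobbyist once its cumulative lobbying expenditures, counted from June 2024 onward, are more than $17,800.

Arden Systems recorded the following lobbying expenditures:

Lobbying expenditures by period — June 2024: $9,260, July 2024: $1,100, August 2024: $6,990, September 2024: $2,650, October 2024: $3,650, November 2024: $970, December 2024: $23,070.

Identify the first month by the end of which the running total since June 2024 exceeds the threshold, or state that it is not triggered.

Through June 2024: $9,260
Through July 2024: $10,360
Through August 2024: $17,350
Through September 2024: $20,000 ← exceeds threshold

September 2024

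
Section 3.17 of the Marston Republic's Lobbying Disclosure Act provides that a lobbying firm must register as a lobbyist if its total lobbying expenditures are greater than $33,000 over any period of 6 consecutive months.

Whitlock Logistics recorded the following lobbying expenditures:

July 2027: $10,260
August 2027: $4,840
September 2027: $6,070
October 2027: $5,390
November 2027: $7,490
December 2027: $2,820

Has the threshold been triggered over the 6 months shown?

Total lobbying expenditures: $10,260 + $4,840 + $6,070 + $5,390 + $7,490 + $2,820 = $36,870.
$36,870 > $33,000, so the threshold is exceeded.

Yes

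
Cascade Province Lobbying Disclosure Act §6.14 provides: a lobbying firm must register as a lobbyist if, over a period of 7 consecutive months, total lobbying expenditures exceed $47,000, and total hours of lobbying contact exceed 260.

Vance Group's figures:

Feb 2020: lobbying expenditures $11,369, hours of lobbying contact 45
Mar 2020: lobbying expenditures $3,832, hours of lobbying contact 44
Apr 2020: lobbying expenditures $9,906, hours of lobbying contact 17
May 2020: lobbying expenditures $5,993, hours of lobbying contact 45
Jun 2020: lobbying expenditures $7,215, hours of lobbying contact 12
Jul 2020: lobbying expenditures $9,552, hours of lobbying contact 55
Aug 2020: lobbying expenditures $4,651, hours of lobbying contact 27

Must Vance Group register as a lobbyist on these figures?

No

Total lobbying expenditures: $11,369 + $3,832 + $9,906 + $5,993 + $7,215 + $9,552 + $4,651 = $52,518 (> $47,000).
Total hours of lobbying contact: 45 + 44 + 17 + 45 + 12 + 55 + 27 = 245 (≤ 260).
The test is 'and': the rule requires both, and at least one is not exceeded.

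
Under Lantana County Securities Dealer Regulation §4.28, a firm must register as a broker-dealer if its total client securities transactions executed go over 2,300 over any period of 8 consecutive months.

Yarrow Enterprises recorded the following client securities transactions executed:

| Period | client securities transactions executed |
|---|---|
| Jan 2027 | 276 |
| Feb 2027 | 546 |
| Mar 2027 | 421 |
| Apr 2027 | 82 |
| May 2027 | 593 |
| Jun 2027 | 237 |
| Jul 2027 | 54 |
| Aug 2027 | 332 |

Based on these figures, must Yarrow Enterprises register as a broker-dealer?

Total client securities transactions executed: 276 + 546 + 421 + 82 + 593 + 237 + 54 + 332 = 2,541.
2,541 > 2,300, so the threshold is exceeded.

Yes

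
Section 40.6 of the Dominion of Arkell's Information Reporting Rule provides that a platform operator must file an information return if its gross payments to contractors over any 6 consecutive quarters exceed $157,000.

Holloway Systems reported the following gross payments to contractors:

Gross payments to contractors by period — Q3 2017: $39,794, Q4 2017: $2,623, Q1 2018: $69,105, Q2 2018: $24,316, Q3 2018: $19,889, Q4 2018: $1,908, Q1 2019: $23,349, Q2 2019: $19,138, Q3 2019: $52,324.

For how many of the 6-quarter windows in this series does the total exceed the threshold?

Q3 2017–Q4 2018: $39,794 + $2,623 + $69,105 + $24,316 + $19,889 + $1,908 = $157,635 (over)
Q4 2017–Q1 2019: $2,623 + $69,105 + $24,316 + $19,889 + $1,908 + $23,349 = $141,190 (under)
Q1 2018–Q2 2019: $69,105 + $24,316 + $19,889 + $1,908 + $23,349 + $19,138 = $157,705 (over)
Q2 2018–Q3 2019: $24,316 + $19,889 + $1,908 + $23,349 + $19,138 + $52,324 = $140,924 (under)
2 windows exceed the threshold.

2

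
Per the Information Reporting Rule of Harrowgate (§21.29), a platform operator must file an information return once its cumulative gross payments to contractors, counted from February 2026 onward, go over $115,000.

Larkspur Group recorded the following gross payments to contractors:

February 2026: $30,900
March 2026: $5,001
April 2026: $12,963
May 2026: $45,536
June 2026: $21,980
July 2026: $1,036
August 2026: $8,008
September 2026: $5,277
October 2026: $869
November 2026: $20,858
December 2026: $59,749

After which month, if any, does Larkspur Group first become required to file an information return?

June 2026

Through February 2026: $30,900
Through March 2026: $35,901
Through April 2026: $48,864
Through May 2026: $94,400
Through June 2026: $116,380 ← exceeds threshold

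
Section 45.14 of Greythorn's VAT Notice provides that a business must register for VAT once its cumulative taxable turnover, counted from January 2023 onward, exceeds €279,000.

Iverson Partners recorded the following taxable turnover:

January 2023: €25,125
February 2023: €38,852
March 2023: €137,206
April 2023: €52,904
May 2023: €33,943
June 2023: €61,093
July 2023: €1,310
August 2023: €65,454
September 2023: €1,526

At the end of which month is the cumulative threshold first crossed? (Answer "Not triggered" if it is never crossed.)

Through January 2023: €25,125
Through February 2023: €63,977
Through March 2023: €201,183
Through April 2023: €254,087
Through May 2023: €288,030 ← exceeds threshold

May 2023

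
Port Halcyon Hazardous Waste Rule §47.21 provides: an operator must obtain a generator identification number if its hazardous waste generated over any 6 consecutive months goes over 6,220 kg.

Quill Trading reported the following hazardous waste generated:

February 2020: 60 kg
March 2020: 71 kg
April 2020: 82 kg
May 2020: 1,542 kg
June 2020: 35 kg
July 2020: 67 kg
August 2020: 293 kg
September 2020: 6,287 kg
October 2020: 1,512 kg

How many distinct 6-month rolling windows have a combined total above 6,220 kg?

February 2020–July 2020: 60 kg + 71 kg + 82 kg + 1,542 kg + 35 kg + 67 kg = 1,857 kg (under)
March 2020–August 2020: 71 kg + 82 kg + 1,542 kg + 35 kg + 67 kg + 293 kg = 2,090 kg (under)
April 2020–September 2020: 82 kg + 1,542 kg + 35 kg + 67 kg + 293 kg + 6,287 kg = 8,306 kg (over)
May 2020–October 2020: 1,542 kg + 35 kg + 67 kg + 293 kg + 6,287 kg + 1,512 kg = 9,736 kg (over)
2 windows exceed the threshold.

2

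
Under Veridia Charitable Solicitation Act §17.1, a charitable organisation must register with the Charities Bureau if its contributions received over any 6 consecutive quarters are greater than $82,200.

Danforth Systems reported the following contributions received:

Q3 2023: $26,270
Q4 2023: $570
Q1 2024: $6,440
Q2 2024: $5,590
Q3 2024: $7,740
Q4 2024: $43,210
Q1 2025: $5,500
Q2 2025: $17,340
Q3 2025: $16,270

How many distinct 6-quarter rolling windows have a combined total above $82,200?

Q3 2023–Q4 2024: $26,270 + $570 + $6,440 + $5,590 + $7,740 + $43,210 = $89,820 (over)
Q4 2023–Q1 2025: $570 + $6,440 + $5,590 + $7,740 + $43,210 + $5,500 = $69,050 (under)
Q1 2024–Q2 2025: $6,440 + $5,590 + $7,740 + $43,210 + $5,500 + $17,340 = $85,820 (over)
Q2 2024–Q3 2025: $5,590 + $7,740 + $43,210 + $5,500 + $17,340 + $16,270 = $95,650 (over)
3 windows exceed the threshold.

3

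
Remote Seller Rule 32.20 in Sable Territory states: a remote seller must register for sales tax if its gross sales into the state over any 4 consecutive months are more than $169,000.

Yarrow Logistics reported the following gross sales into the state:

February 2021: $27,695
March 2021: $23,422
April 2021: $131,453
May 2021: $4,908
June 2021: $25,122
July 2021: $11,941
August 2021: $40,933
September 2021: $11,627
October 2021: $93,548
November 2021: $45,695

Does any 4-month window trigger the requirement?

February 2021–May 2021: $27,695 + $23,422 + $131,453 + $4,908 = $187,478 (over)
March 2021–June 2021: $23,422 + $131,453 + $4,908 + $25,122 = $184,905 (over)
April 2021–July 2021: $131,453 + $4,908 + $25,122 + $11,941 = $173,424 (over)
May 2021–August 2021: $4,908 + $25,122 + $11,941 + $40,933 = $82,904 (under)
June 2021–September 2021: $25,122 + $11,941 + $40,933 + $11,627 = $89,623 (under)
July 2021–October 2021: $11,941 + $40,933 + $11,627 + $93,548 = $158,049 (under)
August 2021–November 2021: $40,933 + $11,627 + $93,548 + $45,695 = $191,803 (over)
At least one window exceeds $169,000.

Yes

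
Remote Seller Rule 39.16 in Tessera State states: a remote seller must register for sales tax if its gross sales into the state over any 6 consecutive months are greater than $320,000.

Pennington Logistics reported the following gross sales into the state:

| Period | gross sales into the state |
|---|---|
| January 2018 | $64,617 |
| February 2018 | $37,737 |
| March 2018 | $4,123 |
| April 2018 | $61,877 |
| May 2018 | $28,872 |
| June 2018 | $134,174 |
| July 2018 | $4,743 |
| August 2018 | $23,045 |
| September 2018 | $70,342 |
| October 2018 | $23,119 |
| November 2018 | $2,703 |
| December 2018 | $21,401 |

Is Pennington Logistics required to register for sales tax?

Yes

January 2018–June 2018: $64,617 + $37,737 + $4,123 + $61,877 + $28,872 + $134,174 = $331,400 (over)
February 2018–July 2018: $37,737 + $4,123 + $61,877 + $28,872 + $134,174 + $4,743 = $271,526 (under)
March 2018–August 2018: $4,123 + $61,877 + $28,872 + $134,174 + $4,743 + $23,045 = $256,834 (under)
April 2018–September 2018: $61,877 + $28,872 + $134,174 + $4,743 + $23,045 + $70,342 = $323,053 (over)
May 2018–October 2018: $28,872 + $134,174 + $4,743 + $23,045 + $70,342 + $23,119 = $284,295 (under)
June 2018–November 2018: $134,174 + $4,743 + $23,045 + $70,342 + $23,119 + $2,703 = $258,126 (under)
July 2018–December 2018: $4,743 + $23,045 + $70,342 + $23,119 + $2,703 + $21,401 = $145,353 (under)
At least one window exceeds $320,000.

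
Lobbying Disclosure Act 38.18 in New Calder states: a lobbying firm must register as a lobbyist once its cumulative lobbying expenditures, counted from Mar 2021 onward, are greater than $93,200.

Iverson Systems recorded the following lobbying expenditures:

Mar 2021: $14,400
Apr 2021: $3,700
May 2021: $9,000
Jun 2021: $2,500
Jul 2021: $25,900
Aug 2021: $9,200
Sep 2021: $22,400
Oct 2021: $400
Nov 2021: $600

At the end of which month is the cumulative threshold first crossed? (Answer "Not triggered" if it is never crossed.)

Not triggered

Through Mar 2021: $14,400
Through Apr 2021: $18,100
Through May 2021: $27,100
Through Jun 2021: $29,600
Through Jul 2021: $55,500
Through Aug 2021: $64,700
Through Sep 2021: $87,100
Through Oct 2021: $87,500
Through Nov 2021: $88,100
Final cumulative total $88,100 ≤ $93,200; the threshold is never exceeded.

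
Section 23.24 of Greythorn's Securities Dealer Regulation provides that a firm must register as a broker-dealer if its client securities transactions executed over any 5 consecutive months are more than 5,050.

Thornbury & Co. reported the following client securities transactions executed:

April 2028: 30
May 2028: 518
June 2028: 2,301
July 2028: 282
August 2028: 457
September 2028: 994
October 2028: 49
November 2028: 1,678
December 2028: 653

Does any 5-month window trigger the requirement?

No

April 2028–August 2028: 30 + 518 + 2,301 + 282 + 457 = 3,588 (under)
May 2028–September 2028: 518 + 2,301 + 282 + 457 + 994 = 4,552 (under)
June 2028–October 2028: 2,301 + 282 + 457 + 994 + 49 = 4,083 (under)
July 2028–November 2028: 282 + 457 + 994 + 49 + 1,678 = 3,460 (under)
August 2028–December 2028: 457 + 994 + 49 + 1,678 + 653 = 3,831 (under)
No window exceeds 5,050.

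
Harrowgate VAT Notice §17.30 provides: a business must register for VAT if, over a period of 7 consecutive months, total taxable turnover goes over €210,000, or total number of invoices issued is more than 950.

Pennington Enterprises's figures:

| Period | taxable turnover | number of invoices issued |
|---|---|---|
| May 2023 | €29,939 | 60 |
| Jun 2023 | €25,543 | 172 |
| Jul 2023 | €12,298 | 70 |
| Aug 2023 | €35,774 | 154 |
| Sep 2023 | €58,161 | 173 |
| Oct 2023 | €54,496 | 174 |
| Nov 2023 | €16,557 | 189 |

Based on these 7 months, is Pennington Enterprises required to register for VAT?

Yes

Total taxable turnover: €29,939 + €25,543 + €12,298 + €35,774 + €58,161 + €54,496 + €16,557 = €232,768 (> €210,000).
Total number of invoices issued: 60 + 172 + 70 + 154 + 173 + 174 + 189 = 992 (> 950).
The test is 'or': at least one threshold is exceeded.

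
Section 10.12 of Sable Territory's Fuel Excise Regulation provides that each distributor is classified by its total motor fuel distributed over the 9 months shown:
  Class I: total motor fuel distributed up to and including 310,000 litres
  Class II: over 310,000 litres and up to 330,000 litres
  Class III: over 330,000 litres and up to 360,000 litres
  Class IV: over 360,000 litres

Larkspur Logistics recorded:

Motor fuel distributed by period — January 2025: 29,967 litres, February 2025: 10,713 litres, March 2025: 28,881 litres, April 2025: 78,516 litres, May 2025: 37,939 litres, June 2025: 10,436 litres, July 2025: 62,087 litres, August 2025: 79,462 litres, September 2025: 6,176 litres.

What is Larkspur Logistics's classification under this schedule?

Class III

Total motor fuel distributed: 29,967 litres + 10,713 litres + 28,881 litres + 78,516 litres + 37,939 litres + 10,436 litres + 62,087 litres + 79,462 litres + 6,176 litres = 344,177 litres.
330,000 litres < 344,177 litres ≤ 360,000 litres, so Class III applies.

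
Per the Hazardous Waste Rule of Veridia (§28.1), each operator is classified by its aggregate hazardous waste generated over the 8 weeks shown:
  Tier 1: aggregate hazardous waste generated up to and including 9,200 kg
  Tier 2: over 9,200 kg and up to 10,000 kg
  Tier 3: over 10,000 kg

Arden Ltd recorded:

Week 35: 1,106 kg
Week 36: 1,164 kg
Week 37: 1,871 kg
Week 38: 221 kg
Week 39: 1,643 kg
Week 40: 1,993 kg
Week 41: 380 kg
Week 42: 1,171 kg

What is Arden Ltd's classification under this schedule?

Tier 2

Aggregate hazardous waste generated: 1,106 kg + 1,164 kg + 1,871 kg + 221 kg + 1,643 kg + 1,993 kg + 380 kg + 1,171 kg = 9,549 kg.
9,200 kg < 9,549 kg ≤ 10,000 kg, so Tier 2 applies.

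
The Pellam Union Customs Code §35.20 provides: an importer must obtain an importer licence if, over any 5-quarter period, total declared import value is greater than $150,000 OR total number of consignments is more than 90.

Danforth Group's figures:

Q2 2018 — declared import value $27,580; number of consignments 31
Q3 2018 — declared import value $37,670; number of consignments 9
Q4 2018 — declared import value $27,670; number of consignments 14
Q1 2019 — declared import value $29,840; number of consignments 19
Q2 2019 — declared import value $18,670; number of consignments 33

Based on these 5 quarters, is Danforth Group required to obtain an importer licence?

Total declared import value: $27,580 + $37,670 + $27,670 + $29,840 + $18,670 = $141,430 (≤ $150,000).
Total number of consignments: 31 + 9 + 14 + 19 + 33 = 106 (> 90).
The test is 'or': at least one threshold is exceeded.

Yes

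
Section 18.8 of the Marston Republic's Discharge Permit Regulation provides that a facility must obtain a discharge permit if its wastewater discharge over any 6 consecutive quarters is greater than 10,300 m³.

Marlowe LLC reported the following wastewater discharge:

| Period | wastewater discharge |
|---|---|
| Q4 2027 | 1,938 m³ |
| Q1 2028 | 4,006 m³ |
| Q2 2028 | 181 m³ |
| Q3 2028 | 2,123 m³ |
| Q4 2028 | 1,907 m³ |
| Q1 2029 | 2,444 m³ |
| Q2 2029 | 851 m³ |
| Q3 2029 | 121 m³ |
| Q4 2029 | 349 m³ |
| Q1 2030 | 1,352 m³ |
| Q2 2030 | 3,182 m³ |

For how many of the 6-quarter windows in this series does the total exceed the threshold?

2

Q4 2027–Q1 2029: 1,938 m³ + 4,006 m³ + 181 m³ + 2,123 m³ + 1,907 m³ + 2,444 m³ = 12,599 m³ (over)
Q1 2028–Q2 2029: 4,006 m³ + 181 m³ + 2,123 m³ + 1,907 m³ + 2,444 m³ + 851 m³ = 11,512 m³ (over)
Q2 2028–Q3 2029: 181 m³ + 2,123 m³ + 1,907 m³ + 2,444 m³ + 851 m³ + 121 m³ = 7,627 m³ (under)
Q3 2028–Q4 2029: 2,123 m³ + 1,907 m³ + 2,444 m³ + 851 m³ + 121 m³ + 349 m³ = 7,795 m³ (under)
Q4 2028–Q1 2030: 1,907 m³ + 2,444 m³ + 851 m³ + 121 m³ + 349 m³ + 1,352 m³ = 7,024 m³ (under)
Q1 2029–Q2 2030: 2,444 m³ + 851 m³ + 121 m³ + 349 m³ + 1,352 m³ + 3,182 m³ = 8,299 m³ (under)
2 windows exceed the threshold.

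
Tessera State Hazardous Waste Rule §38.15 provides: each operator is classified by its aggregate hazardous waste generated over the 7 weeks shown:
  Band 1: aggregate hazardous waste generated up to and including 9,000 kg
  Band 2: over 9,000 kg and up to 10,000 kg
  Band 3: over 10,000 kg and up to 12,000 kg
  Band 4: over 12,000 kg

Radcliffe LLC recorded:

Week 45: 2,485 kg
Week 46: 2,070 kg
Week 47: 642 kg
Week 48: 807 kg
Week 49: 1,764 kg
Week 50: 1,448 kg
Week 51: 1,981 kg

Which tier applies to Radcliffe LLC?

Band 3

Aggregate hazardous waste generated: 2,485 kg + 2,070 kg + 642 kg + 807 kg + 1,764 kg + 1,448 kg + 1,981 kg = 11,197 kg.
10,000 kg < 11,197 kg ≤ 12,000 kg, so Band 3 applies.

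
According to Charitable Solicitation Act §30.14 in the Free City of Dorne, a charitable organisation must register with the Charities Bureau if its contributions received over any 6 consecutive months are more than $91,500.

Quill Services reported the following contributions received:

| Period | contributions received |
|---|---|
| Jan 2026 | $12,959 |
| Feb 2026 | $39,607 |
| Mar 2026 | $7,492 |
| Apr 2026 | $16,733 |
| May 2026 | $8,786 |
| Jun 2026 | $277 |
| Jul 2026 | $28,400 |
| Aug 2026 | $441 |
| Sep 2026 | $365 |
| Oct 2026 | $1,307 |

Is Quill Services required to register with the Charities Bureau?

Yes

Jan 2026–Jun 2026: $12,959 + $39,607 + $7,492 + $16,733 + $8,786 + $277 = $85,854 (under)
Feb 2026–Jul 2026: $39,607 + $7,492 + $16,733 + $8,786 + $277 + $28,400 = $101,295 (over)
Mar 2026–Aug 2026: $7,492 + $16,733 + $8,786 + $277 + $28,400 + $441 = $62,129 (under)
Apr 2026–Sep 2026: $16,733 + $8,786 + $277 + $28,400 + $441 + $365 = $55,002 (under)
May 2026–Oct 2026: $8,786 + $277 + $28,400 + $441 + $365 + $1,307 = $39,576 (under)
At least one window exceeds $91,500.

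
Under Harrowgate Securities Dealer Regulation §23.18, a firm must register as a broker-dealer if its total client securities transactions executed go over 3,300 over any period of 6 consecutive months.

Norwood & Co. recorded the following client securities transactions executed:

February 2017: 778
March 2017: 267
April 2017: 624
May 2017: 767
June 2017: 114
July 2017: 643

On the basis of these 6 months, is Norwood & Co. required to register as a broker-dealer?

No

Total client securities transactions executed: 778 + 267 + 624 + 767 + 114 + 643 = 3,193.
3,193 ≤ 3,300, so the threshold is not exceeded.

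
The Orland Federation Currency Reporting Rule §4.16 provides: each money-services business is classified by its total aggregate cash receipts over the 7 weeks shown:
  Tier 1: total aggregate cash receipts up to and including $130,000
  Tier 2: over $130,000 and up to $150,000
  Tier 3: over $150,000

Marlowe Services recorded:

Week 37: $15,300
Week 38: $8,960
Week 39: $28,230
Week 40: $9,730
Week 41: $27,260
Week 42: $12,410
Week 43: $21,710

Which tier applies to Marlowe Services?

Total aggregate cash receipts: $15,300 + $8,960 + $28,230 + $9,730 + $27,260 + $12,410 + $21,710 = $123,600.
$123,600 ≤ $130,000, so Tier 1 applies.

Tier 1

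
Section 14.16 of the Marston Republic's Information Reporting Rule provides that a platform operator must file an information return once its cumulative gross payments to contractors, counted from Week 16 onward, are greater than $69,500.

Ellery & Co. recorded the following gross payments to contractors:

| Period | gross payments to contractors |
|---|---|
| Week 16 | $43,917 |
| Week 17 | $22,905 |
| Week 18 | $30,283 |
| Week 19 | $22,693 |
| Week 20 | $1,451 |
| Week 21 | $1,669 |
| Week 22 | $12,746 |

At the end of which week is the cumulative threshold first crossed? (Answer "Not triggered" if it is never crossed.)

Week 18

Through Week 16: $43,917
Through Week 17: $66,822
Through Week 18: $97,105 ← exceeds threshold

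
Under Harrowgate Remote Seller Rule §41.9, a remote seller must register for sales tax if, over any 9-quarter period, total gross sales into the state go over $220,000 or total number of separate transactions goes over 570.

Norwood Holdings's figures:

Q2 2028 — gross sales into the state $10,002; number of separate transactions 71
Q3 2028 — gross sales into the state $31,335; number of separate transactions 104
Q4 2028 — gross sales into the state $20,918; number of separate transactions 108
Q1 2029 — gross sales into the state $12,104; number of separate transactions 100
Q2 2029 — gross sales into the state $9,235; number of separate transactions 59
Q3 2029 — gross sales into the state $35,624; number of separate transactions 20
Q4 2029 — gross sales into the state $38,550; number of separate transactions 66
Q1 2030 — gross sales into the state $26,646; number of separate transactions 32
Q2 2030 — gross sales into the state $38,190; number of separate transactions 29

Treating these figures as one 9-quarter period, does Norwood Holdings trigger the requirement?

Total gross sales into the state: $10,002 + $31,335 + $20,918 + $12,104 + $9,235 + $35,624 + $38,550 + $26,646 + $38,190 = $222,604 (> $220,000).
Total number of separate transactions: 71 + 104 + 108 + 100 + 59 + 20 + 66 + 32 + 29 = 589 (> 570).
The test is 'or': at least one threshold is exceeded.

Yes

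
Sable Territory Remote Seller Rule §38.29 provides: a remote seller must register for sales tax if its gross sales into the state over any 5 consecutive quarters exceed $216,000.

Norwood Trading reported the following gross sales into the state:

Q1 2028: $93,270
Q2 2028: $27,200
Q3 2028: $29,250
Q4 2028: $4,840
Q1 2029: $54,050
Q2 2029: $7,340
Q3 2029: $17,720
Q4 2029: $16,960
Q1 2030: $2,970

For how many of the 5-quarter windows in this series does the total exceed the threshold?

0

Q1 2028–Q1 2029: $93,270 + $27,200 + $29,250 + $4,840 + $54,050 = $208,610 (under)
Q2 2028–Q2 2029: $27,200 + $29,250 + $4,840 + $54,050 + $7,340 = $122,680 (under)
Q3 2028–Q3 2029: $29,250 + $4,840 + $54,050 + $7,340 + $17,720 = $113,200 (under)
Q4 2028–Q4 2029: $4,840 + $54,050 + $7,340 + $17,720 + $16,960 = $100,910 (under)
Q1 2029–Q1 2030: $54,050 + $7,340 + $17,720 + $16,960 + $2,970 = $99,040 (under)
0 windows exceed the threshold.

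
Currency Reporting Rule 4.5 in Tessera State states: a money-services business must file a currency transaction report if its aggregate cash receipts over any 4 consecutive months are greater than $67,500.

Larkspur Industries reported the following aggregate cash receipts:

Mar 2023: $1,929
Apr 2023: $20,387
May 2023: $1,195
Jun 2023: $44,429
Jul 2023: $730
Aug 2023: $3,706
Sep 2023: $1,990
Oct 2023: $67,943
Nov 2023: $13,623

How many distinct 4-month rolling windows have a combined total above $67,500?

3

Mar 2023–Jun 2023: $1,929 + $20,387 + $1,195 + $44,429 = $67,940 (over)
Apr 2023–Jul 2023: $20,387 + $1,195 + $44,429 + $730 = $66,741 (under)
May 2023–Aug 2023: $1,195 + $44,429 + $730 + $3,706 = $50,060 (under)
Jun 2023–Sep 2023: $44,429 + $730 + $3,706 + $1,990 = $50,855 (under)
Jul 2023–Oct 2023: $730 + $3,706 + $1,990 + $67,943 = $74,369 (over)
Aug 2023–Nov 2023: $3,706 + $1,990 + $67,943 + $13,623 = $87,262 (over)
3 windows exceed the threshold.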